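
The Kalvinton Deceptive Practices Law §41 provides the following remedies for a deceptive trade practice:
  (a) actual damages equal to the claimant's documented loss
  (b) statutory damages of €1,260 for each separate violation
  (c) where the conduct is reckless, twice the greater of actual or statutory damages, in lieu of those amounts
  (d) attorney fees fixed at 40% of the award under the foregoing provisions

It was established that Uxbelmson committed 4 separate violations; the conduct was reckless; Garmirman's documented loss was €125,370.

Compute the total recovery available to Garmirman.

€351,036

Statutory damages: 4 × €1,260 = €5,040
Greater of actual damages (€125,370) or statutory damages (€5,040): €125,370
Doubled: 2 × €125,370 = €250,740
Attorney fees: 40% of €250,740 = €100,296
Total recovery: €250,740 + €100,296 = €351,036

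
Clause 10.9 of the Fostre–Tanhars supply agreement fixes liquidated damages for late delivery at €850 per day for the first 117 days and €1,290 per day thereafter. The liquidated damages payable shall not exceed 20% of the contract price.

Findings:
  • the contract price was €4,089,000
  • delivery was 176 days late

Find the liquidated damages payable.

First 117 days: 117 × €850 = €99,450
Remaining days: (176 − 117) × €1,290 = €76,110
Accrued per-day damages: €99,450 + €76,110 = €175,560
Cap: 20% of €4,089,000 = €817,800
Cap at €817,800: €175,560 is within the cap, no reduction.

€175,560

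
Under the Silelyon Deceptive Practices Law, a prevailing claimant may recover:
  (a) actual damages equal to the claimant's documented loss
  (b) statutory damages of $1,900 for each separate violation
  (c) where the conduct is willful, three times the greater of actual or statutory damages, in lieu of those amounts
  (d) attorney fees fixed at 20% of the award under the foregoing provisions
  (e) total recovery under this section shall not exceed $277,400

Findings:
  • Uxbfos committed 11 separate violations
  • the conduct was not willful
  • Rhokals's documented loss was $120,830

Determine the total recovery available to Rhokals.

$170,076

Statutory damages: 11 × $1,900 = $20,900
Conduct not willful: the in-lieu enhancement does not apply.
Actual plus statutory damages: $120,830 + $20,900 = $141,730
Attorney fees: 20% of $141,730 = $28,346
Total before cap: $141,730 + $28,346 = $170,076
Cap at $277,400: $170,076 is within the cap, no reduction.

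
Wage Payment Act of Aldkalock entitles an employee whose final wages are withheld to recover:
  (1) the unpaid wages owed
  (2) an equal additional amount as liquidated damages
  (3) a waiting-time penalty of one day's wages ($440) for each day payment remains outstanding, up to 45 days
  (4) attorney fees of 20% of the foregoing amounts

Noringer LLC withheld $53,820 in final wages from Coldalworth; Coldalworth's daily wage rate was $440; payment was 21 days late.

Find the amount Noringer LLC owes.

$140,256

Liquidated damages (equal amount): $53,820
Penalty days: min(21, 45) = 21
Waiting-time penalty: 21 × $440 = $9,240
Subtotal: $53,820 + $53,820 + $9,240 = $116,880
Attorney fees: 20% of $116,880 = $23,376
Total award: $116,880 + $23,376 = $140,256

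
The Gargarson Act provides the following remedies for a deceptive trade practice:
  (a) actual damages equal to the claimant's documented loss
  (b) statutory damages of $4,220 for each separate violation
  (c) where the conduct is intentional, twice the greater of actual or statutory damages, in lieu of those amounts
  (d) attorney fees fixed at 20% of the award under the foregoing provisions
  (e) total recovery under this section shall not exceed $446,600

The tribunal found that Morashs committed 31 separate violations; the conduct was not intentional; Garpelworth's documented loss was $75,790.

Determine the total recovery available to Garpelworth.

$247,932

Statutory damages: 31 × $4,220 = $130,820
Conduct not intentional: the in-lieu enhancement does not apply.
Actual plus statutory damages: $75,790 + $130,820 = $206,610
Attorney fees: 20% of $206,610 = $41,322
Total before cap: $206,610 + $41,322 = $247,932
Cap at $446,600: $247,932 is within the cap, no reduction.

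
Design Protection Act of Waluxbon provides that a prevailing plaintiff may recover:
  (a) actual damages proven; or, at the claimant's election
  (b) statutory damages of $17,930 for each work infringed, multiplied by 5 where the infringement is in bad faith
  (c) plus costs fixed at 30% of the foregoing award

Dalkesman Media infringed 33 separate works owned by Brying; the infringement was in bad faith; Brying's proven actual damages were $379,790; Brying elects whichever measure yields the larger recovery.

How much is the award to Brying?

Statutory damages: 33 × $17,930 = $591,690
Multiplied by 5: 5 × $591,690 = $2,958,450
Greater of actual damages ($379,790) or enhanced statutory damages ($2,958,450): $2,958,450
Costs: 30% of $2,958,450 = $887,535
Award plus costs: $2,958,450 + $887,535 = $3,845,985

$3,845,985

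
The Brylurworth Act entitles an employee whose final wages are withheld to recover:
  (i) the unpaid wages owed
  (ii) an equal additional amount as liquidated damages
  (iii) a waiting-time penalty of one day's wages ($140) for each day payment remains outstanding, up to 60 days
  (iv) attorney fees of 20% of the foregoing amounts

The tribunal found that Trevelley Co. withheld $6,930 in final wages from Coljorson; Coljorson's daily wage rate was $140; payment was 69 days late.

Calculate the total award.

Liquidated damages (equal amount): $6,930
Penalty days: min(69, 60) = 60
Waiting-time penalty: 60 × $140 = $8,400
Subtotal: $6,930 + $6,930 + $8,400 = $22,260
Attorney fees: 20% of $22,260 = $4,452
Total award: $22,260 + $4,452 = $26,712

$26,712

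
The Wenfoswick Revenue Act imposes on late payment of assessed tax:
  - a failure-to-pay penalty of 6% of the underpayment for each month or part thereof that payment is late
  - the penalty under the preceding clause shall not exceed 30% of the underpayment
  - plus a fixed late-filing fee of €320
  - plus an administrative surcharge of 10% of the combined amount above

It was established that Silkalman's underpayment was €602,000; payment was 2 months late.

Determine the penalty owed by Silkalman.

Penalty: €79,816

Accrued rate: 6% × 2 = 12%, capped at 30% → 12%
Failure-to-pay penalty: 12% of €602,000 = €72,240
Penalty before surcharge: €72,240 + €320 = €72,560
Administrative surcharge: 10% of €72,560 = €7,256
Total penalty: €72,560 + €7,256 = €79,816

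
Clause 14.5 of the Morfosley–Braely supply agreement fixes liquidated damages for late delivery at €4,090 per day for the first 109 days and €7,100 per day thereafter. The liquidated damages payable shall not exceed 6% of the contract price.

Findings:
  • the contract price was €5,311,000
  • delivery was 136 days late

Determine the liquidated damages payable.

€318,660

First 109 days: 109 × €4,090 = €445,810
Remaining days: (136 − 109) × €7,100 = €191,700
Accrued per-day damages: €445,810 + €191,700 = €637,510
Cap: 6% of €5,311,000 = €318,660
Cap at €318,660: €637,510 exceeds the cap → €318,660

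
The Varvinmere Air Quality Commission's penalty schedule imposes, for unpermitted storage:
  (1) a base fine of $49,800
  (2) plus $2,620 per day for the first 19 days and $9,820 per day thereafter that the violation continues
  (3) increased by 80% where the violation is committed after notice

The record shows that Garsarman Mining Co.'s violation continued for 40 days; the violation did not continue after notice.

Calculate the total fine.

Civil penalty: $305,800

First 19 days: 19 × $2,620 = $49,780
Remaining days: (40 − 19) × $9,820 = $206,220
Per-day component: $49,780 + $206,220 = $256,000
Base plus per-day: $49,800 + $256,000 = $305,800
The violation did not continue after notice: no 80% increase.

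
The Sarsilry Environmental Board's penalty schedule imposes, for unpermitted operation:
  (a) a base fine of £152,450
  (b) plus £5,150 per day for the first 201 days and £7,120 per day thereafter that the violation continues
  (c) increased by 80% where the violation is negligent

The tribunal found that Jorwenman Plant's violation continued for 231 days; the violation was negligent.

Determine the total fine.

£2,522,160

First 201 days: 201 × £5,150 = £1,035,150
Remaining days: (231 − 201) × £7,120 = £213,600
Per-day component: £1,035,150 + £213,600 = £1,248,750
Base plus per-day: £152,450 + £1,248,750 = £1,401,200
Enhancement: 80% of £1,401,200 = £1,120,960
Enhanced fine: £1,401,200 + £1,120,960 = £2,522,160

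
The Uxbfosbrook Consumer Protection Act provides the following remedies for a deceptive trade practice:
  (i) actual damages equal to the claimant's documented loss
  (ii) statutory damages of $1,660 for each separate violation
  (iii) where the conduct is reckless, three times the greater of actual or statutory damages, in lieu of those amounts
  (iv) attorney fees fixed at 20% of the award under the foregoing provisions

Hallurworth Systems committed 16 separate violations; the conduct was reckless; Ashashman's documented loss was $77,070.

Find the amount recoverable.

$277,452

Statutory damages: 16 × $1,660 = $26,560
Greater of actual damages ($77,070) or statutory damages ($26,560): $77,070
Trebled: 3 × $77,070 = $231,210
Attorney fees: 20% of $231,210 = $46,242
Total recovery: $231,210 + $46,242 = $277,452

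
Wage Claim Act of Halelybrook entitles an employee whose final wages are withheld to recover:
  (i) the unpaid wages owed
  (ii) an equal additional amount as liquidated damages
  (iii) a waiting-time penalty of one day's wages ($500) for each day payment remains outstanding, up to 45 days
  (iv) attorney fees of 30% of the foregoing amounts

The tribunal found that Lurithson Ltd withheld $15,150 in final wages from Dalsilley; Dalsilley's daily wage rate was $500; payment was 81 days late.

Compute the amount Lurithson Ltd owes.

$68,640

Liquidated damages (equal amount): $15,150
Penalty days: min(81, 45) = 45
Waiting-time penalty: 45 × $500 = $22,500
Subtotal: $15,150 + $15,150 + $22,500 = $52,800
Attorney fees: 30% of $52,800 = $15,840
Total award: $52,800 + $15,840 = $68,640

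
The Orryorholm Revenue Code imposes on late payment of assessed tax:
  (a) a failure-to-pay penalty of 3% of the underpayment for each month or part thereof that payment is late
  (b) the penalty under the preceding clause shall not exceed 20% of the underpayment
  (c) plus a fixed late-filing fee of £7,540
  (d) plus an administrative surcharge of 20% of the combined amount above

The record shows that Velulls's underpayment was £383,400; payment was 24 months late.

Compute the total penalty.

Accrued rate: 3% × 24 = 72%, capped at 20% → 20%
Failure-to-pay penalty: 20% of £383,400 = £76,680
Penalty before surcharge: £76,680 + £7,540 = £84,220
Administrative surcharge: 20% of £84,220 = £16,844
Total penalty: £84,220 + £16,844 = £101,064

£101,064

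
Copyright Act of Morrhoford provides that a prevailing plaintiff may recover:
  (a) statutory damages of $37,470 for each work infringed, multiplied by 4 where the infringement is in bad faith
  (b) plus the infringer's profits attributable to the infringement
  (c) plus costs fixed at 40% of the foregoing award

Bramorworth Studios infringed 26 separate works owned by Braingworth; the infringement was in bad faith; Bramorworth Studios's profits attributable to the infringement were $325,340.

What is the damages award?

$5,911,108

Statutory damages: 26 × $37,470 = $974,220
Multiplied by 4: 4 × $974,220 = $3,896,880
Combined award: $3,896,880 + $325,340 = $4,222,220
Costs: 40% of $4,222,220 = $1,688,888
Award plus costs: $4,222,220 + $1,688,888 = $5,911,108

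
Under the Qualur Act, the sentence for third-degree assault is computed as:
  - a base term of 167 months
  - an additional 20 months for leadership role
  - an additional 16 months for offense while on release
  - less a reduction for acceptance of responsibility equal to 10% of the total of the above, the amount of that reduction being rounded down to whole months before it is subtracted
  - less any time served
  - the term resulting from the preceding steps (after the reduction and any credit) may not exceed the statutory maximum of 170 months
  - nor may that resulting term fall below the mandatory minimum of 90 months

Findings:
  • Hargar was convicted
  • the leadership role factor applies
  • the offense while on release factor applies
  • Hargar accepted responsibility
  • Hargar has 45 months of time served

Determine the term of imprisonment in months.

138 months

Leadership role enhancement: +20 months
Offense while on release enhancement: +16 months
Adjusted term: 167 months + 20 months + 16 months = 203 months
Acceptance of responsibility reduction: 10% of 203 months = 20 months (rounded down)
After reduction: 203 − 20 = 183 months
Less time served: 183 months − 45 months = 138 months
Cap at 170 months: 138 months is within the cap, no reduction.
Minimum 90 months: 138 months meets the minimum, no increase.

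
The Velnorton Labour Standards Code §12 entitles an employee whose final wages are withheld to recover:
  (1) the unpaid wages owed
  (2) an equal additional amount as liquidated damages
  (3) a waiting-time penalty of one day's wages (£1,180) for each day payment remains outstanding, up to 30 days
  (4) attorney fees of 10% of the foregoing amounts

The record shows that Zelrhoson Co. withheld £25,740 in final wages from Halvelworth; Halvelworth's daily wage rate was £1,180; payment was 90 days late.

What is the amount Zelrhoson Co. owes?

£95,568

Liquidated damages (equal amount): £25,740
Penalty days: min(90, 30) = 30
Waiting-time penalty: 30 × £1,180 = £35,400
Subtotal: £25,740 + £25,740 + £35,400 = £86,880
Attorney fees: 10% of £86,880 = £8,688
Total award: £86,880 + £8,688 = £95,568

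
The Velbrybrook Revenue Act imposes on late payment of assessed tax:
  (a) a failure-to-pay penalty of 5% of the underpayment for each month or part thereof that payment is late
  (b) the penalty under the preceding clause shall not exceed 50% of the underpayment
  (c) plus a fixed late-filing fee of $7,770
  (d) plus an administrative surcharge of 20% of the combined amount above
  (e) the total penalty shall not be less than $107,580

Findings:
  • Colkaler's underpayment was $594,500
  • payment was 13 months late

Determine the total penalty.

Penalty: $366,024

Accrued rate: 5% × 13 = 65%, capped at 50% → 50%
Failure-to-pay penalty: 50% of $594,500 = $297,250
Penalty before surcharge: $297,250 + $7,770 = $305,020
Administrative surcharge: 20% of $305,020 = $61,004
Total penalty: $305,020 + $61,004 = $366,024
Minimum $107,580: $366,024 meets the minimum, no increase.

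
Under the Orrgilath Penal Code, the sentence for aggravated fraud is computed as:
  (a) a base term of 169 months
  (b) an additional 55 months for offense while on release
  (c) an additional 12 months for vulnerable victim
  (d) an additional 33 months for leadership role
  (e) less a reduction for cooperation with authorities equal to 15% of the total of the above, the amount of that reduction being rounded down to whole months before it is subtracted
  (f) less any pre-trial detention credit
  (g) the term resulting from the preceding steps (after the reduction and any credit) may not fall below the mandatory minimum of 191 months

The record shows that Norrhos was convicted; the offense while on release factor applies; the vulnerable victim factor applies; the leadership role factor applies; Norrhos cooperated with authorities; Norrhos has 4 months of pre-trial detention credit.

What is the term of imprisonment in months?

Offense while on release enhancement: +55 months
Vulnerable victim enhancement: +12 months
Leadership role enhancement: +33 months
Adjusted term: 169 months + 55 months + 12 months + 33 months = 269 months
Cooperation with authorities reduction: 15% of 269 months = 40 months (rounded down)
After reduction: 269 − 40 = 229 months
Less pre-trial detention credit: 229 months − 4 months = 225 months
Minimum 191 months: 225 months meets the minimum, no increase.

Sentence: 225 months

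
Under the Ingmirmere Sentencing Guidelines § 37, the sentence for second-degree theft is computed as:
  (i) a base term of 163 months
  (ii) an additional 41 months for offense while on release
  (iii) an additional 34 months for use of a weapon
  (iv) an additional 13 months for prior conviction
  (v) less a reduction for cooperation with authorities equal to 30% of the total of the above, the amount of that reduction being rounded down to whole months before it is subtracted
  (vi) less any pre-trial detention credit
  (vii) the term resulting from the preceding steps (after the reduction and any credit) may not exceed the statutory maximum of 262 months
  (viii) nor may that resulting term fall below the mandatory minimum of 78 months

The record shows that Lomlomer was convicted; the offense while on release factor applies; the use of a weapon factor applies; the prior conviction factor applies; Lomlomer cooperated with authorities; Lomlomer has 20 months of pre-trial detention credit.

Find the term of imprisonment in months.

156 months

Offense while on release enhancement: +41 months
Use of a weapon enhancement: +34 months
Prior conviction enhancement: +13 months
Adjusted term: 163 months + 41 months + 34 months + 13 months = 251 months
Cooperation with authorities reduction: 30% of 251 months = 75 months (rounded down)
After reduction: 251 − 75 = 176 months
Less pre-trial detention credit: 176 months − 20 months = 156 months
Cap at 262 months: 156 months is within the cap, no reduction.
Minimum 78 months: 156 months meets the minimum, no increase.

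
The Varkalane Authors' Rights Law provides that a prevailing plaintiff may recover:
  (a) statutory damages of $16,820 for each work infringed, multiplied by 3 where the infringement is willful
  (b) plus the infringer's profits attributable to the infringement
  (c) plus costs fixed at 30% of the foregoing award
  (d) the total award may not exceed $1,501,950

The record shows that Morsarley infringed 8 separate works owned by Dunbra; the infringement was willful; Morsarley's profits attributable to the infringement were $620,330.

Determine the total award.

$1,331,213

Statutory damages: 8 × $16,820 = $134,560
Trebled: 3 × $134,560 = $403,680
Combined award: $403,680 + $620,330 = $1,024,010
Costs: 30% of $1,024,010 = $307,203
Award plus costs: $1,024,010 + $307,203 = $1,331,213
Cap at $1,501,950: $1,331,213 is within the cap, no reduction.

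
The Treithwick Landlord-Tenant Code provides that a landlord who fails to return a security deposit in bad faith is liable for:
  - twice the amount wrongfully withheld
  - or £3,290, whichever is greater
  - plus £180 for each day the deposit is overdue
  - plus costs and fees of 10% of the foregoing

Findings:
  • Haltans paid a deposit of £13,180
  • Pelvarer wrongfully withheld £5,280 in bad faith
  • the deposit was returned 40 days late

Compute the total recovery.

£19,536

Doubled: 2 × £5,280 = £10,560
Minimum £3,290: £10,560 meets the minimum, no increase.
Late-return penalty: 40 × £180 = £7,200
Damages plus late penalty: £10,560 + £7,200 = £17,760
Costs and fees: 10% of £17,760 = £1,776
Total recovery: £17,760 + £1,776 = £19,536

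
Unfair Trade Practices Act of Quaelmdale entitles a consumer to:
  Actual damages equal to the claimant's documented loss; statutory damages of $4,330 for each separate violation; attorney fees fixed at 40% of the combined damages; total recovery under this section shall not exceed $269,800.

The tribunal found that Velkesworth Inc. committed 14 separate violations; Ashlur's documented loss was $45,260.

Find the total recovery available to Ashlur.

Statutory damages: 14 × $4,330 = $60,620
Combined damages: $45,260 + $60,620 = $105,880
Attorney fees: 40% of $105,880 = $42,352
Total before cap: $105,880 + $42,352 = $148,232
Cap at $269,800: $148,232 is within the cap, no reduction.

$148,232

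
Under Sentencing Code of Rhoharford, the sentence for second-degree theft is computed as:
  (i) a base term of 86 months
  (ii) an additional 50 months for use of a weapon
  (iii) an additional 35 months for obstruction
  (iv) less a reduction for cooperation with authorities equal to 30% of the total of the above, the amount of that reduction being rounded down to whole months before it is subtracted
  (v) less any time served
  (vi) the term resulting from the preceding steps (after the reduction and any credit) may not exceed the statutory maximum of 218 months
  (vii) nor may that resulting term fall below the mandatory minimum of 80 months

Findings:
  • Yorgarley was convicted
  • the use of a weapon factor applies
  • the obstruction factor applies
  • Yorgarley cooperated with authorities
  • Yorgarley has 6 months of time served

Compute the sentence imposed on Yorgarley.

Use of a weapon enhancement: +50 months
Obstruction enhancement: +35 months
Adjusted term: 86 months + 50 months + 35 months = 171 months
Cooperation with authorities reduction: 30% of 171 months = 51 months (rounded down)
After reduction: 171 − 51 = 120 months
Less time served: 120 months − 6 months = 114 months
Cap at 218 months: 114 months is within the cap, no reduction.
Minimum 80 months: 114 months meets the minimum, no increase.

114 months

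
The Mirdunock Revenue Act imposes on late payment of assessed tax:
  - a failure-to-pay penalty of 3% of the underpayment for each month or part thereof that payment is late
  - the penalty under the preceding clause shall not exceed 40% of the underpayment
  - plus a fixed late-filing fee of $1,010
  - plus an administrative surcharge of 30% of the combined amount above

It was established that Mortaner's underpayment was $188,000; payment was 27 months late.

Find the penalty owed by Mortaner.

$99,073

Accrued rate: 3% × 27 = 81%, capped at 40% → 40%
Failure-to-pay penalty: 40% of $188,000 = $75,200
Penalty before surcharge: $75,200 + $1,010 = $76,210
Administrative surcharge: 30% of $76,210 = $22,863
Total penalty: $76,210 + $22,863 = $99,073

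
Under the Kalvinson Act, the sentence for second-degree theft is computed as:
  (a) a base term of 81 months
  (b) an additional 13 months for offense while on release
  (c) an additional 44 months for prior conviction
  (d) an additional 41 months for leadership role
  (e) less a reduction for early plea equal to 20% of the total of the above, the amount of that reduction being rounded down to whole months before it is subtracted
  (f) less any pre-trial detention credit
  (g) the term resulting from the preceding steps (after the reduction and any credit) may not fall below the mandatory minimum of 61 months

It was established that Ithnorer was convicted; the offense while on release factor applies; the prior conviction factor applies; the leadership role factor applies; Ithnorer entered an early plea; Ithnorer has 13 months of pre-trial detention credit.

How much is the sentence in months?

Offense while on release enhancement: +13 months
Prior conviction enhancement: +44 months
Leadership role enhancement: +41 months
Adjusted term: 81 months + 13 months + 44 months + 41 months = 179 months
Early plea reduction: 20% of 179 months = 35 months (rounded down)
After reduction: 179 − 35 = 144 months
Less pre-trial detention credit: 144 months − 13 months = 131 months
Minimum 61 months: 131 months meets the minimum, no increase.

131 months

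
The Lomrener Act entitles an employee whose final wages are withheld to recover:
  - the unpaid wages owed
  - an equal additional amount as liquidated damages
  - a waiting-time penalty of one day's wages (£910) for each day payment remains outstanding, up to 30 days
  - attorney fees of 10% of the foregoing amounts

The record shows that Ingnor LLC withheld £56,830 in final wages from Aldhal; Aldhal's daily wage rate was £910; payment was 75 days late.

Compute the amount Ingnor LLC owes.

Liquidated damages (equal amount): £56,830
Penalty days: min(75, 30) = 30
Waiting-time penalty: 30 × £910 = £27,300
Subtotal: £56,830 + £56,830 + £27,300 = £140,960
Attorney fees: 10% of £140,960 = £14,096
Total award: £140,960 + £14,096 = £155,056

Total award: £155,056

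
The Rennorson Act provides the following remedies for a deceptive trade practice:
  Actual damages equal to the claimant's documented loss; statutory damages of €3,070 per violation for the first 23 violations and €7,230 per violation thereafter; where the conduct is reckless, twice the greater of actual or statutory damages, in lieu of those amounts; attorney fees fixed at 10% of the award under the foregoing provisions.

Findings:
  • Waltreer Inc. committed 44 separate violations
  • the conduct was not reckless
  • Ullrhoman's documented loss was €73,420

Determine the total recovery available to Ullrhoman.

€325,446

First 23 violations: 23 × €3,070 = €70,610
Remaining violations: (44 − 23) × €7,230 = €151,830
Statutory damages: €70,610 + €151,830 = €222,440
Conduct not reckless: the in-lieu enhancement does not apply.
Actual plus statutory damages: €73,420 + €222,440 = €295,860
Attorney fees: 10% of €295,860 = €29,586
Total recovery: €295,860 + €29,586 = €325,446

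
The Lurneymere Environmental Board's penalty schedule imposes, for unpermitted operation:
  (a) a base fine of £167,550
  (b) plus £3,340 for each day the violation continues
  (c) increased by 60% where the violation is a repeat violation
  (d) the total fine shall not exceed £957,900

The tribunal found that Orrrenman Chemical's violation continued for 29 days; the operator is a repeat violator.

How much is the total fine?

Per-day component: 29 × £3,340 = £96,860
Base plus per-day: £167,550 + £96,860 = £264,410
Enhancement: 60% of £264,410 = £158,646
Enhanced fine: £264,410 + £158,646 = £423,056
Cap at £957,900: £423,056 is within the cap, no reduction.

£423,056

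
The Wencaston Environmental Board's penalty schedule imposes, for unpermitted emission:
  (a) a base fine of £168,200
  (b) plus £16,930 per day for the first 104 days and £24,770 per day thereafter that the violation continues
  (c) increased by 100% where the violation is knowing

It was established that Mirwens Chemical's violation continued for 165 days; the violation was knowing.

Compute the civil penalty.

£6,879,780

First 104 days: 104 × £16,930 = £1,760,720
Remaining days: (165 − 104) × £24,770 = £1,510,970
Per-day component: £1,760,720 + £1,510,970 = £3,271,690
Base plus per-day: £168,200 + £3,271,690 = £3,439,890
Enhancement: 100% of £3,439,890 = £3,439,890
Enhanced fine: £3,439,890 + £3,439,890 = £6,879,780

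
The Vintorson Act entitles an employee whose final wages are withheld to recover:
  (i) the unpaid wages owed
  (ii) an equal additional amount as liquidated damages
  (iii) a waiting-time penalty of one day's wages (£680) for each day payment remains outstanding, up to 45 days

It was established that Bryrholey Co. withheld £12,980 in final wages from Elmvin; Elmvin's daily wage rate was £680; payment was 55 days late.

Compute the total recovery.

£56,560

Liquidated damages (equal amount): £12,980
Penalty days: min(55, 45) = 45
Waiting-time penalty: 45 × £680 = £30,600
Total award: £12,980 + £12,980 + £30,600 = £56,560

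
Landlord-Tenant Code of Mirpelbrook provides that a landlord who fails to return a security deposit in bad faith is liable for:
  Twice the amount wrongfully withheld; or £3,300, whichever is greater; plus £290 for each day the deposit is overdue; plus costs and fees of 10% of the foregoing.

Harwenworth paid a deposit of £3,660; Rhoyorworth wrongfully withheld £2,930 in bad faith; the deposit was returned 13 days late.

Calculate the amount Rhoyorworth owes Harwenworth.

Recovery: £10,593

Doubled: 2 × £2,930 = £5,860
Minimum £3,300: £5,860 meets the minimum, no increase.
Late-return penalty: 13 × £290 = £3,770
Damages plus late penalty: £5,860 + £3,770 = £9,630
Costs and fees: 10% of £9,630 = £963
Total recovery: £9,630 + £963 = £10,593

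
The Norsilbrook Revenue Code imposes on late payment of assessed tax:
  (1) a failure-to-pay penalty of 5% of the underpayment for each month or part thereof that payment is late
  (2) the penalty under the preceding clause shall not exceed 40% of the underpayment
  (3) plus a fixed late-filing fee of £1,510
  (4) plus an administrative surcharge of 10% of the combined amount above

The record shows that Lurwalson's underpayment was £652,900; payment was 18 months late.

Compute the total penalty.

£288,937

Accrued rate: 5% × 18 = 90%, capped at 40% → 40%
Failure-to-pay penalty: 40% of £652,900 = £261,160
Penalty before surcharge: £261,160 + £1,510 = £262,670
Administrative surcharge: 10% of £262,670 = £26,267
Total penalty: £262,670 + £26,267 = £288,937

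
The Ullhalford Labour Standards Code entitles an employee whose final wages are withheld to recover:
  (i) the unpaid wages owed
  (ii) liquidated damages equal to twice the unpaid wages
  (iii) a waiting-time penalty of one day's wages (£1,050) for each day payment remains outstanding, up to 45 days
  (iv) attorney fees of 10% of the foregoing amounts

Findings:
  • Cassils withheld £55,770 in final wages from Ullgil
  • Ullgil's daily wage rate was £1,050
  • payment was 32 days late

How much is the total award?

£221,001

Doubled: 2 × £55,770 = £111,540
Penalty days: min(32, 45) = 32
Waiting-time penalty: 32 × £1,050 = £33,600
Subtotal: £55,770 + £111,540 + £33,600 = £200,910
Attorney fees: 10% of £200,910 = £20,091
Total award: £200,910 + £20,091 = £221,001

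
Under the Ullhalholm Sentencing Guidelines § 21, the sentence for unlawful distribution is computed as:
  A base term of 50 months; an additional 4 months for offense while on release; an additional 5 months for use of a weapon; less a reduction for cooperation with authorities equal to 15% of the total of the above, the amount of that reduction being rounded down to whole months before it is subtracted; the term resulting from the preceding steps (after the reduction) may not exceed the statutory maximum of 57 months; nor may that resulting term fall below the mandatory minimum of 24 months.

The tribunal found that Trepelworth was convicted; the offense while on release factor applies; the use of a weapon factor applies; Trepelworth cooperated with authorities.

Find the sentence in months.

51 months

Offense while on release enhancement: +4 months
Use of a weapon enhancement: +5 months
Adjusted term: 50 months + 4 months + 5 months = 59 months
Cooperation with authorities reduction: 15% of 59 months = 8 months (rounded down)
After reduction: 59 − 8 = 51 months
Cap at 57 months: 51 months is within the cap, no reduction.
Minimum 24 months: 51 months meets the minimum, no increase.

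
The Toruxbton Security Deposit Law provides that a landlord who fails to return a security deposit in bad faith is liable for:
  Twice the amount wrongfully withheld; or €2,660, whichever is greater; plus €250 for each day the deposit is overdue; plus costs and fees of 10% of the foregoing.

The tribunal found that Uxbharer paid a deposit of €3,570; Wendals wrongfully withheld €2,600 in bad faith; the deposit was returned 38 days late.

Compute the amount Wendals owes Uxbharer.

Doubled: 2 × €2,600 = €5,200
Minimum €2,660: €5,200 meets the minimum, no increase.
Late-return penalty: 38 × €250 = €9,500
Damages plus late penalty: €5,200 + €9,500 = €14,700
Costs and fees: 10% of €14,700 = €1,470
Total recovery: €14,700 + €1,470 = €16,170

€16,170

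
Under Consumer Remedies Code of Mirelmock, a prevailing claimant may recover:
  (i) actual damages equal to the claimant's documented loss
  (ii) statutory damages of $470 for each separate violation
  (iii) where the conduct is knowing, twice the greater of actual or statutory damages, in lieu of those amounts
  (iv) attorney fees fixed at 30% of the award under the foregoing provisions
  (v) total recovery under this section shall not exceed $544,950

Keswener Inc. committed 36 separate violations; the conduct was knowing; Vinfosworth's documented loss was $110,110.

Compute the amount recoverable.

Statutory damages: 36 × $470 = $16,920
Greater of actual damages ($110,110) or statutory damages ($16,920): $110,110
Doubled: 2 × $110,110 = $220,220
Attorney fees: 30% of $220,220 = $66,066
Total before cap: $220,220 + $66,066 = $286,286
Cap at $544,950: $286,286 is within the cap, no reduction.

$286,286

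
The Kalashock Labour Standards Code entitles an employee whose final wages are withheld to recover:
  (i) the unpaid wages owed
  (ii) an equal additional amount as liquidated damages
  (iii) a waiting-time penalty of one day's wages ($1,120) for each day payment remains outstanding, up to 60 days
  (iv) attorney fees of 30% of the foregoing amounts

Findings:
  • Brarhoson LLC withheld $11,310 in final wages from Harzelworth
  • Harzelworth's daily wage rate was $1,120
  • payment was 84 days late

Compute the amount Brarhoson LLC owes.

Liquidated damages (equal amount): $11,310
Penalty days: min(84, 60) = 60
Waiting-time penalty: 60 × $1,120 = $67,200
Subtotal: $11,310 + $11,310 + $67,200 = $89,820
Attorney fees: 30% of $89,820 = $26,946
Total award: $89,820 + $26,946 = $116,766

$116,766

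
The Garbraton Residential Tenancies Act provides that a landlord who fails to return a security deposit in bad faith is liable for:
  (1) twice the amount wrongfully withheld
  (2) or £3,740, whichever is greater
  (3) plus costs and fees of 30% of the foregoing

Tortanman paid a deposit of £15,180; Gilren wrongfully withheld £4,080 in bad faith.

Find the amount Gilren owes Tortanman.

£10,608

Doubled: 2 × £4,080 = £8,160
Minimum £3,740: £8,160 meets the minimum, no increase.
Costs and fees: 30% of £8,160 = £2,448
Total recovery: £8,160 + £2,448 = £10,608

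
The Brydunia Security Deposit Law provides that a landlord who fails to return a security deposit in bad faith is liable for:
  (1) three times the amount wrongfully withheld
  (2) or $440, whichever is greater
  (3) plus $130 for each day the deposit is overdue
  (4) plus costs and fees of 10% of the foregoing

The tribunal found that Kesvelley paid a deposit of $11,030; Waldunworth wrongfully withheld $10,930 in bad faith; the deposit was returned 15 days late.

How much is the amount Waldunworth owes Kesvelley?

Trebled: 3 × $10,930 = $32,790
Minimum $440: $32,790 meets the minimum, no increase.
Late-return penalty: 15 × $130 = $1,950
Damages plus late penalty: $32,790 + $1,950 = $34,740
Costs and fees: 10% of $34,740 = $3,474
Total recovery: $34,740 + $3,474 = $38,214

$38,214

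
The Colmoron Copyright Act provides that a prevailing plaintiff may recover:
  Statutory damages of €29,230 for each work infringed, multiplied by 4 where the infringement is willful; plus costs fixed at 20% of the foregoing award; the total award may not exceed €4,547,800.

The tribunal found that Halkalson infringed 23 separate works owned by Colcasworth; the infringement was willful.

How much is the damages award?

Award: €3,226,992

Statutory damages: 23 × €29,230 = €672,290
Multiplied by 4: 4 × €672,290 = €2,689,160
Costs: 20% of €2,689,160 = €537,832
Award plus costs: €2,689,160 + €537,832 = €3,226,992
Cap at €4,547,800: €3,226,992 is within the cap, no reduction.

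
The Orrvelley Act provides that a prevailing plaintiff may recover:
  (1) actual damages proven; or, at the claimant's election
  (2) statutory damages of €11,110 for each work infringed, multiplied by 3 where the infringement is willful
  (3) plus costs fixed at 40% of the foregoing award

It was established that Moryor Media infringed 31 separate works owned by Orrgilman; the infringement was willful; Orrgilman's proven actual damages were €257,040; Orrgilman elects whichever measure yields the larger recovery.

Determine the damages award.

€1,446,522

Statutory damages: 31 × €11,110 = €344,410
Trebled: 3 × €344,410 = €1,033,230
Greater of actual damages (€257,040) or enhanced statutory damages (€1,033,230): €1,033,230
Costs: 40% of €1,033,230 = €413,292
Award plus costs: €1,033,230 + €413,292 = €1,446,522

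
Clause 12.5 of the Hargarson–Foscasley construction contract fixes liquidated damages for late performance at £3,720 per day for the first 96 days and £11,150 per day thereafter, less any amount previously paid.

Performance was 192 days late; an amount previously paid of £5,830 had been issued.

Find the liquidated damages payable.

£1,421,690

First 96 days: 96 × £3,720 = £357,120
Remaining days: (192 − 96) × £11,150 = £1,070,400
Accrued per-day damages: £357,120 + £1,070,400 = £1,427,520
Less amount previously paid: £1,427,520 − £5,830 = £1,421,690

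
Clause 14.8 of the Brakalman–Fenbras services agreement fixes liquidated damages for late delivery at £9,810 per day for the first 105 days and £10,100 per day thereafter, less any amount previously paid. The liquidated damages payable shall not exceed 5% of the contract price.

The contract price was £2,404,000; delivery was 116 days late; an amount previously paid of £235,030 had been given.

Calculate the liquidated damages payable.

First 105 days: 105 × £9,810 = £1,030,050
Remaining days: (116 − 105) × £10,100 = £111,100
Accrued per-day damages: £1,030,050 + £111,100 = £1,141,150
Less amount previously paid: £1,141,150 − £235,030 = £906,120
Cap: 5% of £2,404,000 = £120,200
Cap at £120,200: £906,120 exceeds the cap → £120,200

Liquidated damages: £120,200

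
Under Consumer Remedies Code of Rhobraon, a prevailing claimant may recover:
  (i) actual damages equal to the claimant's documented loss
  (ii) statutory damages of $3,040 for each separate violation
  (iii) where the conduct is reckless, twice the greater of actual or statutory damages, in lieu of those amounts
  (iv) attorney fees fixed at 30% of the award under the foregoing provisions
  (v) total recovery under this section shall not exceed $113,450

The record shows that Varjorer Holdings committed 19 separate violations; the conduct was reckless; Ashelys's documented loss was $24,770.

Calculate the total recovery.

$113,450

Statutory damages: 19 × $3,040 = $57,760
Greater of actual damages ($24,770) or statutory damages ($57,760): $57,760
Doubled: 2 × $57,760 = $115,520
Attorney fees: 30% of $115,520 = $34,656
Total before cap: $115,520 + $34,656 = $150,176
Cap at $113,450: $150,176 exceeds the cap → $113,450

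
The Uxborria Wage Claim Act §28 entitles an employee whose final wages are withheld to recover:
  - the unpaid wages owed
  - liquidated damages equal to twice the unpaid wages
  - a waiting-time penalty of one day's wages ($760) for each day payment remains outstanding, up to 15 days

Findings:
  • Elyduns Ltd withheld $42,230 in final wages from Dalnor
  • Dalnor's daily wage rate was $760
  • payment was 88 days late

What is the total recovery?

Doubled: 2 × $42,230 = $84,460
Penalty days: min(88, 15) = 15
Waiting-time penalty: 15 × $760 = $11,400
Total award: $42,230 + $84,460 + $11,400 = $138,090

Total award: $138,090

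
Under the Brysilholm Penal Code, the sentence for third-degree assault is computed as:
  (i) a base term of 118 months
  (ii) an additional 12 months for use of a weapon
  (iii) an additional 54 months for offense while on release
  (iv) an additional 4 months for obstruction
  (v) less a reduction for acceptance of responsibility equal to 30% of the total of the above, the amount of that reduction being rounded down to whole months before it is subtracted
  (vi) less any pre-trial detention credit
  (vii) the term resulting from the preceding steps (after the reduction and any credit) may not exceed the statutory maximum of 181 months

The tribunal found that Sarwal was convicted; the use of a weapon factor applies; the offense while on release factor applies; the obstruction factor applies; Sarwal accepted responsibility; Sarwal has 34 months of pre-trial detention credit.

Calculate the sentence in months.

Use of a weapon enhancement: +12 months
Offense while on release enhancement: +54 months
Obstruction enhancement: +4 months
Adjusted term: 118 months + 12 months + 54 months + 4 months = 188 months
Acceptance of responsibility reduction: 30% of 188 months = 56 months (rounded down)
After reduction: 188 − 56 = 132 months
Less pre-trial detention credit: 132 months − 34 months = 98 months
Cap at 181 months: 98 months is within the cap, no reduction.

98 months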